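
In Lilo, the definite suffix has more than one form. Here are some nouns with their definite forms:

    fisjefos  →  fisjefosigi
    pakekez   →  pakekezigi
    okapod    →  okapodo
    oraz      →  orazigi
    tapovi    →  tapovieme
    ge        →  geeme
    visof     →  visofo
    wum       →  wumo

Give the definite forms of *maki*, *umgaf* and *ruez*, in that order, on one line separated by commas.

makieme, umgafo, ruezigi

The alternation tracks the final sound of the stem — -igi when the stem ends in a sibilant (*fisjefos*, *pakekez*, *oraz*); -o when the stem ends in a non-sibilant consonant (*okapod*, *visof*, *wum*); -eme when the stem ends in a vowel (*tapovi*, *ge*).
The final sound of *maki* is /i/, which is a vowel, so the suffix is -eme, giving *makieme*.
*umgaf* — final sound /f/ (a non-sibilant consonant) → -o → *umgafo*.
*ruez*: final sound = /z/, a sibilant → -igi → *ruezigi*.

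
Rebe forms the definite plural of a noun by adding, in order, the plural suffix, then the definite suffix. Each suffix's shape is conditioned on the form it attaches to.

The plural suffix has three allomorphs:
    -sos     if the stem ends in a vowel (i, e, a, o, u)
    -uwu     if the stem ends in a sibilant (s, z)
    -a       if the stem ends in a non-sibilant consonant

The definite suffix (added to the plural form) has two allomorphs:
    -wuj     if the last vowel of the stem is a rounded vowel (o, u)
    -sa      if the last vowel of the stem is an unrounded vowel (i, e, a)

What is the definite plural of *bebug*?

*bebug*: final sound = /g/, a non-sibilant consonant → -a → *bebuga*.
The plural form *bebuga* — last vowel /a/ (an unrounded vowel) → -sa → *bebugasa*.

bebugasa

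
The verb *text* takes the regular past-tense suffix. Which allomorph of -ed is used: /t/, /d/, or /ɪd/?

/ɪd/

The stem *text* ends in /t/ or /d/.
The -ed suffix is realized as /ɪd/ after /t, d/; as /t/ after other voiceless consonants; and as /d/ after other voiced sounds.
So -ed on *text* is pronounced /ɪd/.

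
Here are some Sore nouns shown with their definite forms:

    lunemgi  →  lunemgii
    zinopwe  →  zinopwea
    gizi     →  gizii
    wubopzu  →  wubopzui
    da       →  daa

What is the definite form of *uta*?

The alternation tracks the last vowel of the stem — -i when the last vowel of the stem is a high vowel (*lunemgi*, *gizi*, *wubopzu*); -a when the last vowel of the stem is a non-high vowel (*zinopwe*, *da*).
*uta*: last vowel = /a/, a non-high vowel → -a → *utaa*.

utaa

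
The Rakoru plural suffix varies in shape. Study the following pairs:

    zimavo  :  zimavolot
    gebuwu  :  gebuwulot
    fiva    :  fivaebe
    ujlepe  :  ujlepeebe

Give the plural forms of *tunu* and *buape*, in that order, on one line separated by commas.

The pattern is rounding harmony: -lot when the last vowel of the stem is a rounded vowel (*zimavo*, *gebuwu*); -ebe when the last vowel of the stem is an unrounded vowel (*fiva*, *ujlepe*).
The last vowel of *tunu* is /u/, which is a rounded vowel, so the suffix is -lot, giving *tunulot*.
*buape* — last vowel /e/ (an unrounded vowel) → -ebe → *buapeebe*.

tunulot, buapeebe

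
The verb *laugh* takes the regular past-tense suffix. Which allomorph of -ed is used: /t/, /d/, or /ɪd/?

/t/

The stem *laugh* ends in a voiceless consonant other than /t/.
The -ed suffix is realized as /ɪd/ after /t, d/; as /t/ after other voiceless consonants; and as /d/ after other voiced sounds.
So -ed on *laugh* is pronounced /t/.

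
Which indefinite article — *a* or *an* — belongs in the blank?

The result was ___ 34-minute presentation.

a

The indefinite article is chosen by the initial *sound* of the following word, not its spelling.
The number *34* is spoken "thirty-…", beginning with /ˈθɜrti/ — a consonant sound.
So the article is *a*: The result was a 34-minute presentation.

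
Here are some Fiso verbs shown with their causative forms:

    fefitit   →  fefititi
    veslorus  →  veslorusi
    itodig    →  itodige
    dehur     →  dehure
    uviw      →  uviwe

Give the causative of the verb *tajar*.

Looking at the final consonant of each stem: -i when the stem ends in a voiceless consonant (*fefitit*, *veslorus*); -e when the stem ends in a voiced consonant (*itodig*, *dehur*, *uviw*).
*tajar* — final consonant /r/ (voiced) → -e → *tajare*.

tajare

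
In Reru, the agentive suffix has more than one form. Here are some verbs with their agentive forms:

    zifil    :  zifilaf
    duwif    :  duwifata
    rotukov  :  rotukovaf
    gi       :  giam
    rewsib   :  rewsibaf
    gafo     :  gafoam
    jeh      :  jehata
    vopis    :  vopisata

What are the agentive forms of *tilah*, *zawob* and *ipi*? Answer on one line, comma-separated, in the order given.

tilahata, zawobaf, ipiam

Looking at the final sound of each stem: -ata when the stem ends in a voiceless consonant (*duwif*, *jeh*, *vopis*); -af when the stem ends in a voiced consonant (*zifil*, *rotukov*, *rewsib*); -am when the stem ends in a vowel (*gi*, *gafo*).
Since the final sound of *tilah* is /h/ (a voiceless consonant), it takes -ata, giving *tilahata*.
Since the final sound of *zawob* is /b/ (a voiced consonant), it takes -af, giving *zawobaf*.
*ipi*: final sound = /i/, a vowel → -am → *ipiam*.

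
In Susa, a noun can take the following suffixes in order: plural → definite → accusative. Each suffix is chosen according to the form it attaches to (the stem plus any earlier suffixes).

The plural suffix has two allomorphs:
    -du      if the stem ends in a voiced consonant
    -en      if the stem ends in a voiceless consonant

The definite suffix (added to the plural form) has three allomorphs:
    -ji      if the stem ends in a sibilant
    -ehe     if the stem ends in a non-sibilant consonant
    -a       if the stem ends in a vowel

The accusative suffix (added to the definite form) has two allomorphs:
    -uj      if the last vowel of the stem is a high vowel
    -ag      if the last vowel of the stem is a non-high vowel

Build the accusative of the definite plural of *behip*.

Since the final consonant of *behip* is /p/ (voiceless), it takes -en, giving *behipen*.
The plural form *behipen* — final sound /n/ (a non-sibilant consonant) → -ehe → *behipenehe*.
The last vowel of the definite form *behipenehe* is /e/, which is a non-high vowel, so the accusative suffix is -ag, giving *behipeneheag*.

behipeneheag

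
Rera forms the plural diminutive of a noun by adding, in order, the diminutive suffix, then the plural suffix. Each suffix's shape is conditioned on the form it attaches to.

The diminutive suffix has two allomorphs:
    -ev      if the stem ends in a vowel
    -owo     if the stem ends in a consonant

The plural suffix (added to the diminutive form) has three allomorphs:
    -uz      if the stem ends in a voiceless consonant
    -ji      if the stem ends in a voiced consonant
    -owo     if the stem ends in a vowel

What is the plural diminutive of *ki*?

Since the final sound of *ki* is /i/ (a vowel), it takes -ev, giving *kiev*.
The diminutive form *kiev*: final sound = /v/, a voiced consonant → -ji → *kievji*.

kievji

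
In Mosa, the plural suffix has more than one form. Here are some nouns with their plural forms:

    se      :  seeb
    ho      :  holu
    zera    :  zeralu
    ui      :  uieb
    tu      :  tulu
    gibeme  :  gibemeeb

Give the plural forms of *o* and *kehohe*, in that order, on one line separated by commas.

olu, kehoheeb

The suffix is conditioned by the last vowel: -eb when the last vowel of the stem is a front vowel (*se*, *ui*, *gibeme*); -lu when the last vowel of the stem is a back vowel (*ho*, *zera*, *tu*).
*o*: last vowel = /o/, a back vowel → -lu → *olu*.
*kehohe*: last vowel = /e/, a front vowel → -eb → *kehoheeb*.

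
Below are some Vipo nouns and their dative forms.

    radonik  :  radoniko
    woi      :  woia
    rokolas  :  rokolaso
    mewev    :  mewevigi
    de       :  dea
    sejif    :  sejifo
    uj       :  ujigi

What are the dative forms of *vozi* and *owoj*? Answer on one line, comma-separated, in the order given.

The alternation tracks the final sound of the stem — -o when the stem ends in a voiceless consonant (*radonik*, *rokolas*, *sejif*); -igi when the stem ends in a voiced consonant (*mewev*, *uj*); -a when the stem ends in a vowel (*woi*, *de*).
*vozi* — final sound /i/ (a vowel) → -a → *vozia*.
Since the final sound of *owoj* is /j/ (a voiced consonant), it takes -igi, giving *owojigi*.

vozia, owojigi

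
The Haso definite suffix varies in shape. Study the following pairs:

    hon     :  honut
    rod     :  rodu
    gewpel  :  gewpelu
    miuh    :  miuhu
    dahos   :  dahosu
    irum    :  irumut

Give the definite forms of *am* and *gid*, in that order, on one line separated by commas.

The pattern is nasality of the final consonant: -ut when the stem ends in a nasal (*hon*, *irum*); -u when the stem ends in a non-nasal consonant (*rod*, *gewpel*, *miuh*, *dahos*).
*am*: final consonant = /m/, a nasal → -ut → *amut*.
*gid*: final consonant = /d/, non-nasal → -u → *gidu*.

amut, gidu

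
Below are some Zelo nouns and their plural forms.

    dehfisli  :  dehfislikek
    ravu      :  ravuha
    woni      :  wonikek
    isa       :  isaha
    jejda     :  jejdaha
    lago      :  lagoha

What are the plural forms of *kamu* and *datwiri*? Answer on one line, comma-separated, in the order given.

Looking at the last vowel of each stem: -kek when the last vowel of the stem is a front vowel (*dehfisli*, *woni*); -ha when the last vowel of the stem is a back vowel (*ravu*, *isa*, *jejda*, *lago*).
*kamu*: last vowel = /u/, a back vowel → -ha → *kamuha*.
*datwiri* — last vowel /i/ (a front vowel) → -kek → *datwirikek*.

kamuha, datwirikek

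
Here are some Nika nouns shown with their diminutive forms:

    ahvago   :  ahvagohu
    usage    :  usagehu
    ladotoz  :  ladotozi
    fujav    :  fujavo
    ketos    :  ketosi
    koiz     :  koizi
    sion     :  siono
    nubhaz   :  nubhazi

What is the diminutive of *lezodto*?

lezodtohu

The pattern is sibilance of the final sound: -i when the stem ends in a sibilant (*ladotoz*, *ketos*, *koiz*, *nubhaz*); -o when the stem ends in a non-sibilant consonant (*fujav*, *sion*); -hu when the stem ends in a vowel (*ahvago*, *usage*).
The final sound of *lezodto* is /o/, which is a vowel, so the suffix is -hu, giving *lezodtohu*.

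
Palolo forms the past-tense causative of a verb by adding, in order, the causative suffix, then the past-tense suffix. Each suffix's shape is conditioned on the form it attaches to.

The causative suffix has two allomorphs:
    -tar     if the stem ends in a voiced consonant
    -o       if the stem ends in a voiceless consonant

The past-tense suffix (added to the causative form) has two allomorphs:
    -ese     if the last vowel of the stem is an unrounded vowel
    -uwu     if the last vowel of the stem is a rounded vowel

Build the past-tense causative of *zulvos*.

*zulvos* — final consonant /s/ (voiceless) → -o → *zulvoso*.
The causative form *zulvoso* — last vowel /o/ (a rounded vowel) → -uwu → *zulvosouwu*.

zulvosouwu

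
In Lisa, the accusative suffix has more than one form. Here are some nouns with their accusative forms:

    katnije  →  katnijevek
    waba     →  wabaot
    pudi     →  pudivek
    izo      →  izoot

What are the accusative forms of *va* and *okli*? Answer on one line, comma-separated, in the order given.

The pattern is front/back vowel harmony: -vek when the last vowel of the stem is a front vowel (*katnije*, *pudi*); -ot when the last vowel of the stem is a back vowel (*waba*, *izo*).
The last vowel of *va* is /a/, which is a back vowel, so the suffix is -ot, giving *vaot*.
The last vowel of *okli* is /i/, which is a front vowel, so the suffix is -vek, giving *oklivek*.

vaot, oklivek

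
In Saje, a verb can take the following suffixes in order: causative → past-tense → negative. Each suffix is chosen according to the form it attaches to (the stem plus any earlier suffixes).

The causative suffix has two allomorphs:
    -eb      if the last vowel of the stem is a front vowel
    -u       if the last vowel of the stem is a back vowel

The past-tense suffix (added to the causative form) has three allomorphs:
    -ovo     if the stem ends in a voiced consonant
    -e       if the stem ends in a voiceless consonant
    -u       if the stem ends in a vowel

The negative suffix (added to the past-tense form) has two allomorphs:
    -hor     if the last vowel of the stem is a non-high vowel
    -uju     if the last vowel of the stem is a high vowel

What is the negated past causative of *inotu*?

inotuuuuju

*inotu* — last vowel /u/ (a back vowel) → -u → *inotuu*.
Since the final sound of the causative form *inotuu* is /u/ (a vowel), it takes -u, giving *inotuuu*.
The last vowel of the past-tense form *inotuuu* is /u/, which is a high vowel, so the negative suffix is -uju, giving *inotuuuuju*.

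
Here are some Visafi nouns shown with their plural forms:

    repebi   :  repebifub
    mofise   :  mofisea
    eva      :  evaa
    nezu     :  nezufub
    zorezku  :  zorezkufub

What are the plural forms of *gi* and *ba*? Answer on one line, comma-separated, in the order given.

gifub, baa

The suffix is conditioned by the last vowel: -fub when the last vowel of the stem is a high vowel (*repebi*, *nezu*, *zorezku*); -a when the last vowel of the stem is a non-high vowel (*mofise*, *eva*).
The last vowel of *gi* is /i/, which is a high vowel, so the suffix is -fub, giving *gifub*.
The last vowel of *ba* is /a/, which is a non-high vowel, so the suffix is -a, giving *baa*.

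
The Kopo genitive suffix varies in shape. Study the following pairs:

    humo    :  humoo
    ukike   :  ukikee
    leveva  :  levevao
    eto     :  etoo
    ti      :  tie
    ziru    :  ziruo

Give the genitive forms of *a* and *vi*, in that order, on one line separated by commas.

The pattern is front/back vowel harmony: -e when the last vowel of the stem is a front vowel (*ukike*, *ti*); -o when the last vowel of the stem is a back vowel (*humo*, *leveva*, *eto*, *ziru*).
*a*: last vowel = /a/, a back vowel → -o → *ao*.
*vi* — last vowel /i/ (a front vowel) → -e → *vie*.

ao, vie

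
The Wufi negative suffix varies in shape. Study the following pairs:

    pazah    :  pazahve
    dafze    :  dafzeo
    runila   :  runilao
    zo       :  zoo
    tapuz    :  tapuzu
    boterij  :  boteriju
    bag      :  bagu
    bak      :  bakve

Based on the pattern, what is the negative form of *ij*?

iju

The pattern is voicing of the final sound: -ve when the stem ends in a voiceless consonant (*pazah*, *bak*); -u when the stem ends in a voiced consonant (*tapuz*, *boterij*, *bag*); -o when the stem ends in a vowel (*dafze*, *runila*, *zo*).
Since the final sound of *ij* is /j/ (a voiced consonant), it takes -u, giving *iju*.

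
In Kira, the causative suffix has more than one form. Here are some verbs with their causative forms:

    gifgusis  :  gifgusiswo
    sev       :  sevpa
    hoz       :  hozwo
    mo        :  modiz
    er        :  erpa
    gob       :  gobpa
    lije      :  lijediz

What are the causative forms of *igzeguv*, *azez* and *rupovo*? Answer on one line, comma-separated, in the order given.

The alternation tracks the final sound of the stem — -wo when the stem ends in a sibilant (*gifgusis*, *hoz*); -pa when the stem ends in a non-sibilant consonant (*sev*, *er*, *gob*); -diz when the stem ends in a vowel (*mo*, *lije*).
The final sound of *igzeguv* is /v/, which is a non-sibilant consonant, so the suffix is -pa, giving *igzeguvpa*.
Since the final sound of *azez* is /z/ (a sibilant), it takes -wo, giving *azezwo*.
The final sound of *rupovo* is /o/, which is a vowel, so the suffix is -diz, giving *rupovodiz*.

igzeguvpa, azezwo, rupovodiz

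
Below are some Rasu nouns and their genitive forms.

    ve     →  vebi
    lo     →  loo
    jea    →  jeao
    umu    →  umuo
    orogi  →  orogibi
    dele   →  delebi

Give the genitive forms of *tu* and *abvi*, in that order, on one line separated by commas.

The alternation tracks the last vowel of the stem — -bi when the last vowel of the stem is a front vowel (*ve*, *orogi*, *dele*); -o when the last vowel of the stem is a back vowel (*lo*, *jea*, *umu*).
*tu* — last vowel /u/ (a back vowel) → -o → *tuo*.
The last vowel of *abvi* is /i/, which is a front vowel, so the suffix is -bi, giving *abvibi*.

tuo, abvibi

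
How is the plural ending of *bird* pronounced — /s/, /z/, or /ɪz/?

The stem *bird* ends in a voiced non-sibilant sound.
The plural suffix surfaces as /ɪz/ after sibilants, /s/ after other voiceless consonants, and /z/ after other voiced sounds.
So the plural -s on *bird* is pronounced /z/.

/z/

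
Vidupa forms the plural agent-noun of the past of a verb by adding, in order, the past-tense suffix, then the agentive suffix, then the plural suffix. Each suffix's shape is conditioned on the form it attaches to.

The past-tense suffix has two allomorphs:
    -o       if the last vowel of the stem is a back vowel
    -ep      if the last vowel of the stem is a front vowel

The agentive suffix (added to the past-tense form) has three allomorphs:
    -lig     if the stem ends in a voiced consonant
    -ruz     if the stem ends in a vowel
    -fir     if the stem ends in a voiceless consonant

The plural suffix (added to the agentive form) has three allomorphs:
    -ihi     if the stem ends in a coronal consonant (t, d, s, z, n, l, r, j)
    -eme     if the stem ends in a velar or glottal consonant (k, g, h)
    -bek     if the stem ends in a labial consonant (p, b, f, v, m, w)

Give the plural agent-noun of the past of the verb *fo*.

The last vowel of *fo* is /o/, which is a back vowel, so the past-tense suffix is -o, giving *foo*.
The past-tense form *foo* — final sound /o/ (a vowel) → -ruz → *fooruz*.
The agentive form *fooruz* — final consonant /z/ (coronal) → -ihi → *fooruzihi*.

fooruzihi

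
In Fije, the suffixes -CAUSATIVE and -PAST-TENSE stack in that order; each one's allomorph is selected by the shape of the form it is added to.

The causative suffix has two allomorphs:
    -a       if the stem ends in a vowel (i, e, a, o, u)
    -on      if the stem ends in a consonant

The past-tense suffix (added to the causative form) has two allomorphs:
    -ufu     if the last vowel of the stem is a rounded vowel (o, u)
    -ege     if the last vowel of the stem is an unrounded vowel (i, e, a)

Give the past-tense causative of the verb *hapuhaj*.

*hapuhaj* — final sound /j/ (a consonant) → -on → *hapuhajon*.
The last vowel of the causative form *hapuhajon* is /o/, which is a rounded vowel, so the past-tense suffix is -ufu, giving *hapuhajonufu*.

hapuhajonufu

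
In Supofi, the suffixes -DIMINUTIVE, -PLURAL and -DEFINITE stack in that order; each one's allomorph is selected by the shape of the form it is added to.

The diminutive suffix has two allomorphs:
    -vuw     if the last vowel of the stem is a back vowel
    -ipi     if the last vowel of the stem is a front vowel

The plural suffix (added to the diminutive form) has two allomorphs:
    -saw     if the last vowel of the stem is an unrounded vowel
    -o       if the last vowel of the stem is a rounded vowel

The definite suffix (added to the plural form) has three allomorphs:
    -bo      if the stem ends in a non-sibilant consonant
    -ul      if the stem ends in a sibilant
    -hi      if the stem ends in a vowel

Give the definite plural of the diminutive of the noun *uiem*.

Since the last vowel of *uiem* is /e/ (a front vowel), it takes -ipi, giving *uiemipi*.
The last vowel of the diminutive form *uiemipi* is /i/, which is an unrounded vowel, so the plural suffix is -saw, giving *uiemipisaw*.
The plural form *uiemipisaw*: final sound = /w/, a non-sibilant consonant → -bo → *uiemipisawbo*.

uiemipisawbo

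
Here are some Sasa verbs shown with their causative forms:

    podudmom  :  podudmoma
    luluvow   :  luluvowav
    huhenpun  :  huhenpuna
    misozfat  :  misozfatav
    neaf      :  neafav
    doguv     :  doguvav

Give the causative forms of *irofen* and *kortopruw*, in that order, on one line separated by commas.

The alternation tracks the final consonant of the stem — -a when the stem ends in a nasal (*podudmom*, *huhenpun*); -av when the stem ends in a non-nasal consonant (*luluvow*, *misozfat*, *neaf*, *doguv*).
*irofen*: final consonant = /n/, a nasal → -a → *irofena*.
*kortopruw* — final consonant /w/ (non-nasal) → -av → *kortopruwav*.

irofena, kortopruwav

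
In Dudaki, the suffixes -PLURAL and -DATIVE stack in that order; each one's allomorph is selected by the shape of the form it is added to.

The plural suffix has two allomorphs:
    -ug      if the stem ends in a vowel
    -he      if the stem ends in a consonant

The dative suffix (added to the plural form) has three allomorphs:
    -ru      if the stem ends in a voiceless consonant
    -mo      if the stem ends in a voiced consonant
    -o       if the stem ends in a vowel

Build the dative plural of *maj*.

majheo

*maj*: final sound = /j/, a consonant → -he → *majhe*.
Since the final sound of the plural form *majhe* is /e/ (a vowel), it takes -o, giving *majheo*.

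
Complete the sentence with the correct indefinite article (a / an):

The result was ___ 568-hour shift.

a

The indefinite article is chosen by the initial *sound* of the following word, not its spelling.
The number *568* is spoken "five hundred …", beginning with /faɪv/ — a consonant sound.
So the article is *a*: The result was a 568-hour shift.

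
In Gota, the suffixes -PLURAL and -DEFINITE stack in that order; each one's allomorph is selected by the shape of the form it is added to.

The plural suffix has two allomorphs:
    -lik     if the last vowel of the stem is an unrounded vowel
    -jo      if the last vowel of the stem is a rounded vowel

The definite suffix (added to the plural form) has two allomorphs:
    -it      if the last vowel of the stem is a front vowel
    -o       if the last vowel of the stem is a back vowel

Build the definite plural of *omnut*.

Since the last vowel of *omnut* is /u/ (a rounded vowel), it takes -jo, giving *omnutjo*.
The plural form *omnutjo* — last vowel /o/ (a back vowel) → -o → *omnutjoo*.

omnutjoo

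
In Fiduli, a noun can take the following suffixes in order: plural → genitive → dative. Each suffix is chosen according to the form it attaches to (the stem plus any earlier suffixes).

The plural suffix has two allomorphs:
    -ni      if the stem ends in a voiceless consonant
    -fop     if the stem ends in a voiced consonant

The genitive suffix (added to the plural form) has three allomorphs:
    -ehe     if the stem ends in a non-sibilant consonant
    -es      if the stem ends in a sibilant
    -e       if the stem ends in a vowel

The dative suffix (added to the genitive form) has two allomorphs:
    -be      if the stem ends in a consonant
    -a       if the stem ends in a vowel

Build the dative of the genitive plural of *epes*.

*epes*: final consonant = /s/, voiceless → -ni → *epesni*.
The plural form *epesni* — final sound /i/ (a vowel) → -e → *epesnie*.
The genitive form *epesnie*: final sound = /e/, a vowel → -a → *epesniea*.

epesniea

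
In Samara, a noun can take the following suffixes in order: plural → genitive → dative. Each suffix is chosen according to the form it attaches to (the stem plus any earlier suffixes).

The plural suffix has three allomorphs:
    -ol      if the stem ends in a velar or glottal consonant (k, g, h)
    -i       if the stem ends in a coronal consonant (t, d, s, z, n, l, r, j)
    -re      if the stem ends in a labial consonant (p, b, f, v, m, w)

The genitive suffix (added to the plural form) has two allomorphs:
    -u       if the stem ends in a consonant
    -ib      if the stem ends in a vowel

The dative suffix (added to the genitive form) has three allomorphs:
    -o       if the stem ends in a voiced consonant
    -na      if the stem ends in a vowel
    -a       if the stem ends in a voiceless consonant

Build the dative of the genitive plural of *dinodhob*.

Since the final consonant of *dinodhob* is /b/ (labial), it takes -re, giving *dinodhobre*.
Since the final sound of the plural form *dinodhobre* is /e/ (a vowel), it takes -ib, giving *dinodhobreib*.
Since the final sound of the genitive form *dinodhobreib* is /b/ (a voiced consonant), it takes -o, giving *dinodhobreibo*.

dinodhobreibo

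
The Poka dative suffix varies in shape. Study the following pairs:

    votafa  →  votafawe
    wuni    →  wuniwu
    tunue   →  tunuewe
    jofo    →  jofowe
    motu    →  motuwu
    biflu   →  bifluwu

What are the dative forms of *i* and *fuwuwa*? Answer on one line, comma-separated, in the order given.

iwu, fuwuwawe

The alternation tracks the last vowel of the stem — -wu when the last vowel of the stem is a high vowel (*wuni*, *motu*, *biflu*); -we when the last vowel of the stem is a non-high vowel (*votafa*, *tunue*, *jofo*).
Since the last vowel of *i* is /i/ (a high vowel), it takes -wu, giving *iwu*.
*fuwuwa*: last vowel = /a/, a non-high vowel → -we → *fuwuwawe*.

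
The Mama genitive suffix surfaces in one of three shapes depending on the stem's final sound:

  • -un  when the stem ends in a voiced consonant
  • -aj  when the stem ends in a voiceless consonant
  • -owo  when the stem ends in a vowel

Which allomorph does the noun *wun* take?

The final sound of *wun* is /n/, which is a voiced consonant, so the suffix is -un.

-un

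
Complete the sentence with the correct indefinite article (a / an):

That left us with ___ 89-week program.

The indefinite article is chosen by the initial *sound* of the following word, not its spelling.
The number *89* is spoken "eighty-…", beginning with /ˈeɪti/ — a vowel sound.
So the article is *an*: That left us with an 89-week program.

an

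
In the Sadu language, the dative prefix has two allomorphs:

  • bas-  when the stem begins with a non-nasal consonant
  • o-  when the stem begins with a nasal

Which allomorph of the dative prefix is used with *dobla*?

bas-

The first consonant of *dobla* is /d/, which is non-nasal, so the prefix is bas-.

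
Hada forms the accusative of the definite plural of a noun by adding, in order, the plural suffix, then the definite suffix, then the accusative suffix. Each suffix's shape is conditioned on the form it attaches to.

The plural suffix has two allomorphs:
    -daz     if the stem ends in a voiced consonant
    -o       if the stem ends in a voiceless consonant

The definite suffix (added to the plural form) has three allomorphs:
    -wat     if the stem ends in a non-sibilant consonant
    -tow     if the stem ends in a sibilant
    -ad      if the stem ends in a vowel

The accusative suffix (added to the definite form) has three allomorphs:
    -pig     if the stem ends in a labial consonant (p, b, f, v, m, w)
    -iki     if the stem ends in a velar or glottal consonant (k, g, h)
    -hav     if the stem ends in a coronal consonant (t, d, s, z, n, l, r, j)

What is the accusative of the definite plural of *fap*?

*fap*: final consonant = /p/, voiceless → -o → *fapo*.
The final sound of the plural form *fapo* is /o/, which is a vowel, so the definite suffix is -ad, giving *fapoad*.
The definite form *fapoad* — final consonant /d/ (coronal) → -hav → *fapoadhav*.

fapoadhav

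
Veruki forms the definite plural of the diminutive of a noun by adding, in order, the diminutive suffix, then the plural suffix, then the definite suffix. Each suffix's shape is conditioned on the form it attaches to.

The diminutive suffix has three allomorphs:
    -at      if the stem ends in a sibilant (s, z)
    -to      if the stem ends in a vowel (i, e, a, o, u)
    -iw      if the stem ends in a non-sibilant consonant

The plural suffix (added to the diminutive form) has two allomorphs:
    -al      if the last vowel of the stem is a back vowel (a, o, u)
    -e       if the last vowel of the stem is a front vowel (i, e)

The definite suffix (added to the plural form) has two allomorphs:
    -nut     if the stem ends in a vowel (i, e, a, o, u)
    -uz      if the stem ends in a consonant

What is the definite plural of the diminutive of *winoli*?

winolitoaluz

Since the final sound of *winoli* is /i/ (a vowel), it takes -to, giving *winolito*.
Since the last vowel of the diminutive form *winolito* is /o/ (a back vowel), it takes -al, giving *winolitoal*.
The plural form *winolitoal*: final sound = /l/, a consonant → -uz → *winolitoaluz*.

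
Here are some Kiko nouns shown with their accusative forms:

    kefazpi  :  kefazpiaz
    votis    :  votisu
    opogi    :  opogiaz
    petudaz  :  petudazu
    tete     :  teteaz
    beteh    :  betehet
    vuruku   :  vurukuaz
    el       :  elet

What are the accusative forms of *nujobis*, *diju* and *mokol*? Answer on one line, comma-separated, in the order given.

Looking at the final sound of each stem: -u when the stem ends in a sibilant (*votis*, *petudaz*); -et when the stem ends in a non-sibilant consonant (*beteh*, *el*); -az when the stem ends in a vowel (*kefazpi*, *opogi*, *tete*, *vuruku*).
*nujobis* — final sound /s/ (a sibilant) → -u → *nujobisu*.
The final sound of *diju* is /u/, which is a vowel, so the suffix is -az, giving *dijuaz*.
*mokol*: final sound = /l/, a non-sibilant consonant → -et → *mokolet*.

nujobisu, dijuaz, mokolet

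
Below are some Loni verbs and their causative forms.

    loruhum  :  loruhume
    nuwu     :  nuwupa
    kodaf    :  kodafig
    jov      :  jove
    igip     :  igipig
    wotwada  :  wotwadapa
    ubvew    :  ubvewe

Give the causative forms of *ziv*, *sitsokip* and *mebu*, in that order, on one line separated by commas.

The pattern is voicing of the final sound: -ig when the stem ends in a voiceless consonant (*kodaf*, *igip*); -e when the stem ends in a voiced consonant (*loruhum*, *jov*, *ubvew*); -pa when the stem ends in a vowel (*nuwu*, *wotwada*).
Since the final sound of *ziv* is /v/ (a voiced consonant), it takes -e, giving *zive*.
*sitsokip* — final sound /p/ (a voiceless consonant) → -ig → *sitsokipig*.
Since the final sound of *mebu* is /u/ (a vowel), it takes -pa, giving *mebupa*.

zive, sitsokipig, mebupa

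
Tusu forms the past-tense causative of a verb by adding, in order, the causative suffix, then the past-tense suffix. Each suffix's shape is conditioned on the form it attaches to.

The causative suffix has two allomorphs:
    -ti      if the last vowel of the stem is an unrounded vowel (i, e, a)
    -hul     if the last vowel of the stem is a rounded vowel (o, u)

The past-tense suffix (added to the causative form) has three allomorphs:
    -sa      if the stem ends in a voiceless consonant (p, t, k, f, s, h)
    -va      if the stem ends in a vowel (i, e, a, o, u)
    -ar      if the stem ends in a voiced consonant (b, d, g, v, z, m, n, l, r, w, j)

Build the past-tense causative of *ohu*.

Since the last vowel of *ohu* is /u/ (a rounded vowel), it takes -hul, giving *ohuhul*.
The causative form *ohuhul* — final sound /l/ (a voiced consonant) → -ar → *ohuhular*.

ohuhular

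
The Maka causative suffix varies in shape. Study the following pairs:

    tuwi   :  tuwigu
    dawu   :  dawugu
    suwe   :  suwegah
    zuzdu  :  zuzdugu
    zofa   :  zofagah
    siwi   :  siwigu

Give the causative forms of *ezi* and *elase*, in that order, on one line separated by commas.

Looking at the last vowel of each stem: -gu when the last vowel of the stem is a high vowel (*tuwi*, *dawu*, *zuzdu*, *siwi*); -gah when the last vowel of the stem is a non-high vowel (*suwe*, *zofa*).
*ezi* — last vowel /i/ (a high vowel) → -gu → *ezigu*.
*elase*: last vowel = /e/, a non-high vowel → -gah → *elasegah*.

ezigu, elasegah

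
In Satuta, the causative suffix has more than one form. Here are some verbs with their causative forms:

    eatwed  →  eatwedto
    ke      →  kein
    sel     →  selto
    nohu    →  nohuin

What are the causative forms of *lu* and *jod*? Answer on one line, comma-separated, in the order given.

The suffix is conditioned by the final sound: -to when the stem ends in a consonant (*eatwed*, *sel*); -in when the stem ends in a vowel (*ke*, *nohu*).
Since the final sound of *lu* is /u/ (a vowel), it takes -in, giving *luin*.
The final sound of *jod* is /d/, which is a consonant, so the suffix is -to, giving *jodto*.

luin, jodto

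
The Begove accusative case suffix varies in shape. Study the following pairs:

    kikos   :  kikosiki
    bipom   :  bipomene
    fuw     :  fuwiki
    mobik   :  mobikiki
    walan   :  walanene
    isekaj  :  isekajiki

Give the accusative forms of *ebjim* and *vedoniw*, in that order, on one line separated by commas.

ebjimene, vedoniwiki

The suffix is conditioned by the final consonant: -ene when the stem ends in a nasal (*bipom*, *walan*); -iki when the stem ends in a non-nasal consonant (*kikos*, *fuw*, *mobik*, *isekaj*).
The final consonant of *ebjim* is /m/, which is a nasal, so the suffix is -ene, giving *ebjimene*.
*vedoniw*: final consonant = /w/, non-nasal → -iki → *vedoniwiki*.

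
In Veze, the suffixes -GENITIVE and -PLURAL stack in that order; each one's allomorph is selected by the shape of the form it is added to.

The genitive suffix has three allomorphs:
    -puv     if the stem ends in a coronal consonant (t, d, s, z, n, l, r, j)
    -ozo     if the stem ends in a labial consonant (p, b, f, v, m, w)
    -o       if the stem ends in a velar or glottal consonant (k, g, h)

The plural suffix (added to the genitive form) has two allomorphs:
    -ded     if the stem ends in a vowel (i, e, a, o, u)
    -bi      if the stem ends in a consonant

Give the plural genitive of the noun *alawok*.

*alawok*: final consonant = /k/, velar/glottal → -o → *alawoko*.
The genitive form *alawoko*: final sound = /o/, a vowel → -ded → *alawokoded*.

alawokoded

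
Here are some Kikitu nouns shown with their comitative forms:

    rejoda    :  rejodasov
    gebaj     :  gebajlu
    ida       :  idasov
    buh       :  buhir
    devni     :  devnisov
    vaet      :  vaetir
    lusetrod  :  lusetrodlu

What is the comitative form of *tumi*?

tumisov

The pattern is voicing of the final sound: -ir when the stem ends in a voiceless consonant (*buh*, *vaet*); -lu when the stem ends in a voiced consonant (*gebaj*, *lusetrod*); -sov when the stem ends in a vowel (*rejoda*, *ida*, *devni*).
Since the final sound of *tumi* is /i/ (a vowel), it takes -sov, giving *tumisov*.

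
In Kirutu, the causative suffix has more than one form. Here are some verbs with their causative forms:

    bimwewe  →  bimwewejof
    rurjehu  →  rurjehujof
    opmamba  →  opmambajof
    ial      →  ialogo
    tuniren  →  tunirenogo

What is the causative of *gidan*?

gidanogo

Looking at the final sound of each stem: -ogo when the stem ends in a consonant (*ial*, *tuniren*); -jof when the stem ends in a vowel (*bimwewe*, *rurjehu*, *opmamba*).
*gidan*: final sound = /n/, a consonant → -ogo → *gidanogo*.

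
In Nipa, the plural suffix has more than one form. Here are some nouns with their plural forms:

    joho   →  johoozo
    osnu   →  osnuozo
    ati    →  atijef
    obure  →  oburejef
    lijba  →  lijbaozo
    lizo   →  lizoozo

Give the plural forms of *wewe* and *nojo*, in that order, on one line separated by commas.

The alternation tracks the last vowel of the stem — -jef when the last vowel of the stem is a front vowel (*ati*, *obure*); -ozo when the last vowel of the stem is a back vowel (*joho*, *osnu*, *lijba*, *lizo*).
*wewe*: last vowel = /e/, a front vowel → -jef → *wewejef*.
*nojo*: last vowel = /o/, a back vowel → -ozo → *nojoozo*.

wewejef, nojoozo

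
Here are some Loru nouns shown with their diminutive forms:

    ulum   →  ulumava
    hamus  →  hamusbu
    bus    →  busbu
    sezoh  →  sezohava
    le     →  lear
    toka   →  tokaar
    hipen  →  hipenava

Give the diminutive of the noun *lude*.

ludear

The alternation tracks the final sound of the stem — -bu when the stem ends in a sibilant (*hamus*, *bus*); -ava when the stem ends in a non-sibilant consonant (*ulum*, *sezoh*, *hipen*); -ar when the stem ends in a vowel (*le*, *toka*).
*lude*: final sound = /e/, a vowel → -ar → *ludear*.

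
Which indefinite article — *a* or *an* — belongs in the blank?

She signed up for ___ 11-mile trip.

an

The indefinite article is chosen by the initial *sound* of the following word, not its spelling.
The number *11* is spoken "eleven", beginning with /ɪˈlɛvən/ — a vowel sound.
So the article is *an*: She signed up for an 11-mile trip.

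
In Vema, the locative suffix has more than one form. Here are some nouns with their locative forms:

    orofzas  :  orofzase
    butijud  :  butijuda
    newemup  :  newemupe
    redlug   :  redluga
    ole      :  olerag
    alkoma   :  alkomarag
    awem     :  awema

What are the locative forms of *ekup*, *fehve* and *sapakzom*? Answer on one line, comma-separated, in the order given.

ekupe, fehverag, sapakzoma

The alternation tracks the final sound of the stem — -e when the stem ends in a voiceless consonant (*orofzas*, *newemup*); -a when the stem ends in a voiced consonant (*butijud*, *redlug*, *awem*); -rag when the stem ends in a vowel (*ole*, *alkoma*).
The final sound of *ekup* is /p/, which is a voiceless consonant, so the suffix is -e, giving *ekupe*.
The final sound of *fehve* is /e/, which is a vowel, so the suffix is -rag, giving *fehverag*.
Since the final sound of *sapakzom* is /m/ (a voiced consonant), it takes -a, giving *sapakzoma*.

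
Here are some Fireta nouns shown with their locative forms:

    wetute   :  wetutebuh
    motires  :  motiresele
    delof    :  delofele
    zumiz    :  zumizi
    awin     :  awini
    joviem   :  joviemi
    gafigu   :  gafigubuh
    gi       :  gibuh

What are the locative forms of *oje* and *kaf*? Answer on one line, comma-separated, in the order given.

The pattern is voicing of the final sound: -ele when the stem ends in a voiceless consonant (*motires*, *delof*); -i when the stem ends in a voiced consonant (*zumiz*, *awin*, *joviem*); -buh when the stem ends in a vowel (*wetute*, *gafigu*, *gi*).
*oje*: final sound = /e/, a vowel → -buh → *ojebuh*.
*kaf* — final sound /f/ (a voiceless consonant) → -ele → *kafele*.

ojebuh, kafele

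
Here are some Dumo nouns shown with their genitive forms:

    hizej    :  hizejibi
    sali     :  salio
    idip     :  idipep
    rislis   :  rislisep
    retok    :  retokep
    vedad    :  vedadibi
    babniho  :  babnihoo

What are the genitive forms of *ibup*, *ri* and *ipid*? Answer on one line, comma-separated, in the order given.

The pattern is voicing of the final sound: -ep when the stem ends in a voiceless consonant (*idip*, *rislis*, *retok*); -ibi when the stem ends in a voiced consonant (*hizej*, *vedad*); -o when the stem ends in a vowel (*sali*, *babniho*).
Since the final sound of *ibup* is /p/ (a voiceless consonant), it takes -ep, giving *ibupep*.
The final sound of *ri* is /i/, which is a vowel, so the suffix is -o, giving *rio*.
The final sound of *ipid* is /d/, which is a voiced consonant, so the suffix is -ibi, giving *ipidibi*.

ibupep, rio, ipidibi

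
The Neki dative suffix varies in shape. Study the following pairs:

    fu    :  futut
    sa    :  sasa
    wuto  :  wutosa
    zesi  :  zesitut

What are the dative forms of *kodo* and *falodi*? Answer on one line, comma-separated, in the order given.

Looking at the last vowel of each stem: -tut when the last vowel of the stem is a high vowel (*fu*, *zesi*); -sa when the last vowel of the stem is a non-high vowel (*sa*, *wuto*).
Since the last vowel of *kodo* is /o/ (a non-high vowel), it takes -sa, giving *kodosa*.
*falodi* — last vowel /i/ (a high vowel) → -tut → *faloditut*.

kodosa, faloditut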